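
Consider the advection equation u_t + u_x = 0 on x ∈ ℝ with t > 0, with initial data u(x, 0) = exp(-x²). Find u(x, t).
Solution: By method of characteristics (waves move right with speed 1):
Along characteristics x - t = const, u is constant, so u(x,t) = f(x - t) with f = u(·, 0).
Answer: u(x, t) = exp(-(-t + x)²)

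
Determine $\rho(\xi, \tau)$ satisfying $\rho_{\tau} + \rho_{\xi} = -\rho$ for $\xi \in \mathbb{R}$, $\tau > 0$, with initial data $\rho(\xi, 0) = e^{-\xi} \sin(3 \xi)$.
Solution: Substitute $\rho = e^{-\xi}u$.
Then $\rho_{\xi} = e^{-\xi}(u_{\xi} - u)$, $\rho_{\tau} = e^{-\xi}u_{\tau}$; substituting and dividing by $e^{-\xi}$, the lower-order terms cancel: $u_{\tau} + u_{\xi} = 0$ (standard advection equation).
Data for $u$: $u(\xi,0) = e^{\xi}\rho(\xi,0) = \sin(3 \xi)$.
By characteristics ($d\xi/d\tau = 1$), $u(\xi,\tau) = f(\xi - \tau)$ with $f = u( \cdot , 0)$.
So $u(\xi,\tau) = \sin(3 \xi - 3 \tau)$, and $\rho(\xi,\tau) = e^{-\xi}u(\xi,\tau)$.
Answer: $\rho(\xi, \tau) = - e^{-\xi} \sin(3 \tau - 3 \xi)$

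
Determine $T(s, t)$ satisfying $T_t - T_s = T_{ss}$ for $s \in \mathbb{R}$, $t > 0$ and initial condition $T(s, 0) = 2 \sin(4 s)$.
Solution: Change to a moving frame: let $\eta = s + t$, $\sigma = t$ and write $T(s,t) = u(\eta,\sigma)$.
By the chain rule $T_t = u_{\sigma} + u_{\eta}$, $T_s = u_{\eta}$, $T_{ss} = u_{\eta\eta}$.
Then $T_t - T_s = u_{\sigma}$: the advection term cancels and the PDE becomes the heat equation $u_{\sigma} = u_{\eta\eta}$ on $\eta \in \mathbb{R}$.
Initial data: $u(\eta,0) = T(\eta,0) = 2 \sin(4 \eta)$.
On $\eta \in \mathbb{R}$ each mode satisfies $(\sin(n\eta))'' = -n^2 \sin(n\eta)$, so $e^{-n^2\sigma} \sin(n\eta)$ solves the heat equation; by superposition $u(\eta,\sigma) = \sum c_n e^{-n^2\sigma} \sin(n\eta)$.
Reading off the coefficients: $c_4=2$, so $u(\eta,\sigma) = 2 e^{-16 \sigma} \sin(4 \eta)$.
Substituting back $\eta = s + t$, $\sigma = t$: $T(s,t) = u(s + t, t)$.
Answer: $T(s, t) = 2 e^{-16 t} \sin(4 s + 4 t)$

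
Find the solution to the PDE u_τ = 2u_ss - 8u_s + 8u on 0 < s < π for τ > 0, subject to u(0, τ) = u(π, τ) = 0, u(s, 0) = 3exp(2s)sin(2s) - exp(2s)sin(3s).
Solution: Substitute u = exp(2s)w, i.e. w = exp(-2s)u.
By the product rule, u_s = exp(2s)(w_s + 2w), u_ss = exp(2s)(w_ss + 4w_s + 4w), u_τ = exp(2s)w_τ.
Substituting into the PDE and dividing by exp(2s): w_τ = 2(w_ss + 4w_s + 4w) - 8(w_s + 2w) + 8w.
The lower-order terms cancel, leaving the standard heat equation w_τ = 2w_ss.
Initial data for w: w(s,0) = exp(-2s)u(s,0) = 3sin(2s) - sin(3s). The boundary conditions carry over: w(0,τ) = w(π,τ) = 0.
Solve for w:
  Using separation of variables w = X(s)T(τ):
  Eigenfunctions: sin(ns), n = 1, 2, 3, ...
  General solution: w(s, τ) = Σ c_n sin(ns) exp(-2n² τ)
  Matching w(s,0) = 3sin(2s) - sin(3s) term by term: c_2=3, c_3=-1.
Hence w(s,τ) = 3exp(-8τ)sin(2s) - exp(-18τ)sin(3s).
Transform back: u(s,τ) = exp(2s)w(s,τ).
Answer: u(s, τ) = 3exp(2s)exp(-8τ)sin(2s) - exp(2s)exp(-18τ)sin(3s)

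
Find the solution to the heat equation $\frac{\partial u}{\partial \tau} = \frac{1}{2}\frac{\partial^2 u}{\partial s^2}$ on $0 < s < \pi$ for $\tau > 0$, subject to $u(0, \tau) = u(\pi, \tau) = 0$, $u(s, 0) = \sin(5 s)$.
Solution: Using separation of variables $u = X(s)T(\tau)$:
Eigenfunctions: $\sin(ns)$, $n = 1, 2, 3, \ldots$
General solution: $u(s, \tau) = \sum c_n \sin(ns) e^{-n^2 \tau/2}$
Matching $u(s,0) = \sin(5 s)$ term by term: $c_5=1$.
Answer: $u(s, \tau) = e^{-25 \tau/2} \sin(5 s)$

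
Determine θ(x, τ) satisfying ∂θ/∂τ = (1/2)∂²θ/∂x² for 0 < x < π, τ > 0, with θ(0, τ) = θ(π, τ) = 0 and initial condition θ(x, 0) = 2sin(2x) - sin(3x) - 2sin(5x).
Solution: Separating variables: θ = Σ c_n exp(-n²τ/2) sin(nx). From θ(x,0) = 2sin(2x) - sin(3x) - 2sin(5x): c_2=2, c_3=-1, c_5=-2.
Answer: θ(x, τ) = 2exp(-2τ)sin(2x) - exp(-9τ/2)sin(3x) - 2exp(-25τ/2)sin(5x)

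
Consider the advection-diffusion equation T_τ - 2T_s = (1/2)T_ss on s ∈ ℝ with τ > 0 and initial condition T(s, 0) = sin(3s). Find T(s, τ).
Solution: Change to a moving frame: let η = s + 2τ, σ = τ and write T(s,τ) = u(η,σ).
By the chain rule T_τ = u_σ + 2u_η, T_s = u_η, T_ss = u_ηη.
Then T_τ - 2T_s = u_σ: the advection term cancels and the PDE becomes the heat equation u_σ = (1/2)u_ηη on η ∈ ℝ.
Initial data: u(η,0) = T(η,0) = sin(3η).
On η ∈ ℝ each mode satisfies (sin(nη))″ = -n² sin(nη), so exp(-n²σ/2) sin(nη) solves the heat equation; by superposition u(η,σ) = Σ c_n exp(-n²σ/2) sin(nη).
Reading off the coefficients: c_3=1, so u(η,σ) = exp(-9σ/2)sin(3η).
Substituting back η = s + 2τ, σ = τ: T(s,τ) = u(s + 2τ, τ).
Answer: T(s, τ) = exp(-9τ/2)sin(3s + 6τ)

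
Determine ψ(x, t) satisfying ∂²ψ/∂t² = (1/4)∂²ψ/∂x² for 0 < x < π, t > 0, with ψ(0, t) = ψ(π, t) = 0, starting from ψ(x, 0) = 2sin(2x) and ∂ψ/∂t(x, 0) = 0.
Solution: Separating variables: ψ = Σ [A_n cos(ω_n t) + B_n sin(ω_n t)] sin(nx), ω_n = n/2. From ICs: A_2=2.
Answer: ψ(x, t) = 2sin(2x)cos(t)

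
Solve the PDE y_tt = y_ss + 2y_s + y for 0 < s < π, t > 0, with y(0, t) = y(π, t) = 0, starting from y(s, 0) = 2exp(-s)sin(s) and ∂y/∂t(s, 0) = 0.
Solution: Substitute y = exp(-s)u.
Then y_s = exp(-s)(u_s - u), y_ss = exp(-s)(u_ss - 2u_s + u), y_tt = exp(-s)u_tt; substituting and dividing by exp(-s), the lower-order terms cancel: u_tt = u_ss (standard wave equation).
Data for u: u(s,0) = exp(s)y(s,0) = 2sin(s); u_t(s,0) = exp(s)y_t(s,0) = 0. The boundary conditions carry over: u(0,t) = u(π,t) = 0.
Separating variables: u = Σ [A_n cos(ω_n t) + B_n sin(ω_n t)] sin(ns), ω_n = n. From ICs: A_1=2.
So u(s,t) = 2sin(s)cos(t), and y(s,t) = exp(-s)u(s,t).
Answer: y(s, t) = 2exp(-s)sin(s)cos(t)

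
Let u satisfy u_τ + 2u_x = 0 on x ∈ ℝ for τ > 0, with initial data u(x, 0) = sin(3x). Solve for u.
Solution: By characteristics (dx/dτ = 2), u(x,τ) = f(x - 2τ) with f = u(·, 0).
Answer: u(x, τ) = sin(3x - 6τ)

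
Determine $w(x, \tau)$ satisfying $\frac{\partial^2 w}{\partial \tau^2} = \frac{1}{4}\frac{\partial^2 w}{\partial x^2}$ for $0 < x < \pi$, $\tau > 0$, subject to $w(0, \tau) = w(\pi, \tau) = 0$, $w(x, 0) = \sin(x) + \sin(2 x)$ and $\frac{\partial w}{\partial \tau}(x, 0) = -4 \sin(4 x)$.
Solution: Using separation of variables $w = X(x)T(\tau)$:
Eigenfunctions: $\sin(nx)$, $n = 1, 2, 3, \ldots$
General solution: $w(x, \tau) = \sum [A_n \cos(n \tau/2) + B_n \sin(n \tau/2)] \sin(nx)$
From $w(x,0) = \sin(x) + \sin(2 x)$: $A_1=1, A_2=1$. From $w_{\tau}(x,0) = -4 \sin(4 x)$, using $w_{\tau}(x,0) = \sum \omega_n B_n \sin(nx)$ with $\omega_n = n/2$: $B_4 = (-4)/2 = -2$.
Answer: $w(x, \tau) = -2 \sin(2 \tau) \sin(4 x) + \sin(x) \cos(\tau/2) + \sin(2 x) \cos(\tau)$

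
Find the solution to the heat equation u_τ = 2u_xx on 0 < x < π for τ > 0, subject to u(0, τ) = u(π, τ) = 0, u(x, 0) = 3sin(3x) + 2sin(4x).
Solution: Separating variables: u = Σ c_n exp(-2n²τ) sin(nx). From u(x,0) = 3sin(3x) + 2sin(4x): c_3=3, c_4=2.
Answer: u(x, τ) = 3exp(-18τ)sin(3x) + 2exp(-32τ)sin(4x)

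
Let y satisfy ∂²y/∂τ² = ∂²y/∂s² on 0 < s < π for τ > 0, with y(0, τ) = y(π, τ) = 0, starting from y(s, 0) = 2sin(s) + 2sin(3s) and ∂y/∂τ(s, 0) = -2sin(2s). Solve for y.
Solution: Using separation of variables y = X(s)T(τ):
Eigenfunctions: sin(ns), n = 1, 2, 3, ...
General solution: y(s, τ) = Σ [A_n cos(n τ) + B_n sin(n τ)] sin(ns)
From y(s,0) = 2sin(s) + 2sin(3s): A_1=2, A_3=2. From y_τ(s,0) = -2sin(2s), using y_τ(s,0) = Σ ω_n B_n sin(ns) with ω_n = n: B_2 = (-2)/2 = -1.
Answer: y(s, τ) = 2sin(s)cos(τ) - sin(2s)sin(2τ) + 2sin(3s)cos(3τ)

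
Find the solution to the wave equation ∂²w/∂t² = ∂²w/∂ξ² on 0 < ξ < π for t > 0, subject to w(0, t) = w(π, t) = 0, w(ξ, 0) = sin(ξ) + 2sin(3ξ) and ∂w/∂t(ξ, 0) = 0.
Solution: Separating variables: w = Σ [A_n cos(ω_n t) + B_n sin(ω_n t)] sin(nξ), ω_n = n. From ICs: A_1=1, A_3=2.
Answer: w(ξ, t) = sin(ξ)cos(t) + 2sin(3ξ)cos(3t)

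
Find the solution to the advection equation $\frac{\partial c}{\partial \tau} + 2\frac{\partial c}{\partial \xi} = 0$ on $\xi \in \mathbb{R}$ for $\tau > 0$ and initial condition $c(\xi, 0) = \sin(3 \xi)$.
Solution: By characteristics ($d\xi/d\tau = 2$), $c(\xi,\tau) = f(\xi - 2\tau)$ with $f = c( \cdot , 0)$.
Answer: $c(\xi, \tau) = - \sin(6 \tau - 3 \xi)$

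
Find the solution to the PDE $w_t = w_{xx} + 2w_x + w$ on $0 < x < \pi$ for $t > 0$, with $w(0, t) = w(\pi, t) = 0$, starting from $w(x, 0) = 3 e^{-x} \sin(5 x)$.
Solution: Substitute $w = e^{-x}u$.
Then $w_x = e^{-x}(u_x - u)$, $w_{xx} = e^{-x}(u_{xx} - 2u_x + u)$, $w_t = e^{-x}u_t$; substituting and dividing by $e^{-x}$, the lower-order terms cancel: $u_t = u_{xx}$ (standard heat equation).
Data for $u$: $u(x,0) = e^{x}w(x,0) = 3 \sin(5 x)$. The boundary conditions carry over: $u(0,t) = u(\pi,t) = 0$.
Separating variables: $u = \sum c_n e^{-n^2t} \sin(nx)$. From $u(x,0) = 3 \sin(5 x)$: $c_5=3$.
So $u(x,t) = 3 e^{-25 t} \sin(5 x)$, and $w(x,t) = e^{-x}u(x,t)$.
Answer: $w(x, t) = 3 e^{-25 t} e^{-x} \sin(5 x)$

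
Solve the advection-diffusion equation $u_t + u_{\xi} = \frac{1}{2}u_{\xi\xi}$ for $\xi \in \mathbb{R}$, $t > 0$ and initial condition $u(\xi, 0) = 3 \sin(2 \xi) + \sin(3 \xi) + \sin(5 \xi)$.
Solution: Change to a moving frame: let $\eta = \xi - t$, $\sigma = t$ and write $u(\xi,t) = w(\eta,\sigma)$.
By the chain rule $u_t = w_{\sigma} - w_{\eta}$, $u_{\xi} = w_{\eta}$, $u_{\xi\xi} = w_{\eta\eta}$.
Then $u_t + u_{\xi} = w_{\sigma}$: the advection term cancels and the PDE becomes the heat equation $w_{\sigma} = \frac{1}{2}w_{\eta\eta}$ on $\eta \in \mathbb{R}$.
Initial data: $w(\eta,0) = u(\eta,0) = 3 \sin(2 \eta) + \sin(3 \eta) + \sin(5 \eta)$.
On $\eta \in \mathbb{R}$ each mode satisfies $(\sin(n\eta))'' = -n^2 \sin(n\eta)$, so $e^{-n^2\sigma/2} \sin(n\eta)$ solves the heat equation; by superposition $w(\eta,\sigma) = \sum c_n e^{-n^2\sigma/2} \sin(n\eta)$.
Reading off the coefficients: $c_2=3, c_3=1, c_5=1$, so $w(\eta,\sigma) = 3 e^{-2 \sigma} \sin(2 \eta) + e^{-9 \sigma/2} \sin(3 \eta) + e^{-25 \sigma/2} \sin(5 \eta)$.
Substituting back $\eta = \xi - t$, $\sigma = t$: $u(\xi,t) = w(\xi - t, t)$.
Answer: $u(\xi, t) = 3 e^{-2 t} \sin(2 \xi - 2 t) + e^{-9 t/2} \sin(3 \xi - 3 t) + e^{-25 t/2} \sin(5 \xi - 5 t)$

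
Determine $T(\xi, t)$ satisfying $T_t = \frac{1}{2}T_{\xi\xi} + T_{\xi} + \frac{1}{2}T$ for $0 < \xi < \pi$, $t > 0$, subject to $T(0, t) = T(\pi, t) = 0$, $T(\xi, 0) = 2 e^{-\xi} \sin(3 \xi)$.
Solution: Substitute $T = e^{-\xi}u$, i.e. $u = e^{\xi}T$.
By the product rule, $T_{\xi} = e^{-\xi}(u_{\xi} - u)$, $T_{\xi\xi} = e^{-\xi}(u_{\xi\xi} - 2u_{\xi} + u)$, $T_t = e^{-\xi}u_t$.
Substituting into the PDE and dividing by $e^{-\xi}$: $u_t = \frac{1}{2}(u_{\xi\xi} - 2u_{\xi} + u) + (u_{\xi} - u) + \frac{1}{2}u$.
The lower-order terms cancel, leaving the standard heat equation $u_t = \frac{1}{2}u_{\xi\xi}$.
Initial data for $u$: $u(\xi,0) = e^{\xi}T(\xi,0) = 2 \sin(3 \xi)$. The boundary conditions carry over: $u(0,t) = u(\pi,t) = 0$.
Solve for $u$:
  Using separation of variables $u = X(\xi)G(t)$:
  Eigenfunctions: $\sin(n\xi)$, $n = 1, 2, 3, \ldots$
  General solution: $u(\xi, t) = \sum c_n \sin(n\xi) e^{-n^2 t/2}$
  Matching $u(\xi,0) = 2 \sin(3 \xi)$ term by term: $c_3=2$.
Hence $u(\xi,t) = 2 e^{-9 t/2} \sin(3 \xi)$.
Transform back: $T(\xi,t) = e^{-\xi}u(\xi,t)$.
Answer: $T(\xi, t) = 2 e^{-\xi} e^{-9 t/2} \sin(3 \xi)$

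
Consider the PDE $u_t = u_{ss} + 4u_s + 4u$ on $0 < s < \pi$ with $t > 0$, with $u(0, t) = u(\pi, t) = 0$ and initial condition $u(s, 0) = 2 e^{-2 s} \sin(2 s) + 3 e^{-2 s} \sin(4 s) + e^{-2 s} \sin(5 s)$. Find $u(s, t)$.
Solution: Substitute $u = e^{-2s}w$.
Then $u_s = e^{-2s}(w_s - 2w)$, $u_{ss} = e^{-2s}(w_{ss} - 4w_s + 4w)$, $u_t = e^{-2s}w_t$; substituting and dividing by $e^{-2s}$, the lower-order terms cancel: $w_t = w_{ss}$ (standard heat equation).
Data for $w$: $w(s,0) = e^{2s}u(s,0) = 2 \sin(2 s) + 3 \sin(4 s) + \sin(5 s)$. The boundary conditions carry over: $w(0,t) = w(\pi,t) = 0$.
Separating variables: $w = \sum c_n e^{-n^2t} \sin(ns)$. From $w(s,0) = 2 \sin(2 s) + 3 \sin(4 s) + \sin(5 s)$: $c_2=2, c_4=3, c_5=1$.
So $w(s,t) = 2 e^{-4 t} \sin(2 s) + 3 e^{-16 t} \sin(4 s) + e^{-25 t} \sin(5 s)$, and $u(s,t) = e^{-2s}w(s,t)$.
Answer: $u(s, t) = 2 e^{-2 s} e^{-4 t} \sin(2 s) + 3 e^{-2 s} e^{-16 t} \sin(4 s) + e^{-2 s} e^{-25 t} \sin(5 s)$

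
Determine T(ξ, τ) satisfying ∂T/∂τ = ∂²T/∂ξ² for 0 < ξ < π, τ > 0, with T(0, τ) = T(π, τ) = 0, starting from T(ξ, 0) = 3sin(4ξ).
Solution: Separating variables: T = Σ c_n exp(-n²τ) sin(nξ). From T(ξ,0) = 3sin(4ξ): c_4=3.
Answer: T(ξ, τ) = 3exp(-16τ)sin(4ξ)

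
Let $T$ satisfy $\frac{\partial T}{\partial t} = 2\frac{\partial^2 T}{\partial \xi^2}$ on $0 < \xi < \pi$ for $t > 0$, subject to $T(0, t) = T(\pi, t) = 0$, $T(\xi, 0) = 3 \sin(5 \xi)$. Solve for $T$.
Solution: Using separation of variables $T = X(\xi)G(t)$:
Eigenfunctions: $\sin(n\xi)$, $n = 1, 2, 3, \ldots$
General solution: $T(\xi, t) = \sum c_n \sin(n\xi) e^{-2n^2 t}$
Matching $T(\xi,0) = 3 \sin(5 \xi)$ term by term: $c_5=3$.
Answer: $T(\xi, t) = 3 e^{-50 t} \sin(5 \xi)$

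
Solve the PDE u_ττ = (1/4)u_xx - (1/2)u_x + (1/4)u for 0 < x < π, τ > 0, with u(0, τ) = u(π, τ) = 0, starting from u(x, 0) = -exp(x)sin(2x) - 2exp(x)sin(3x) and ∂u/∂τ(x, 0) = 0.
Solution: Substitute u = exp(x)w, i.e. w = exp(-x)u.
By the product rule, u_x = exp(x)(w_x + w), u_xx = exp(x)(w_xx + 2w_x + w), u_ττ = exp(x)w_ττ.
Substituting into the PDE and dividing by exp(x): w_ττ = (1/4)(w_xx + 2w_x + w) - (1/2)(w_x + w) + (1/4)w.
The lower-order terms cancel, leaving the standard wave equation w_ττ = (1/4)w_xx.
Initial data for w: w(x,0) = exp(-x)u(x,0) = -sin(2x) - 2sin(3x); w_τ(x,0) = exp(-x)u_τ(x,0) = 0. The boundary conditions carry over: w(0,τ) = w(π,τ) = 0.
Solve for w:
  Using separation of variables w = X(x)T(τ):
  Eigenfunctions: sin(nx), n = 1, 2, 3, ...
  General solution: w(x, τ) = Σ [A_n cos(n τ/2) + B_n sin(n τ/2)] sin(nx)
  From w(x,0) = -sin(2x) - 2sin(3x): A_2=-1, A_3=-2. From w_τ(x,0) = 0: all B_n = 0.
Hence w(x,τ) = -sin(2x)cos(τ) - 2sin(3x)cos(3τ/2).
Transform back: u(x,τ) = exp(x)w(x,τ).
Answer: u(x, τ) = -exp(x)sin(2x)cos(τ) - 2exp(x)sin(3x)cos(3τ/2)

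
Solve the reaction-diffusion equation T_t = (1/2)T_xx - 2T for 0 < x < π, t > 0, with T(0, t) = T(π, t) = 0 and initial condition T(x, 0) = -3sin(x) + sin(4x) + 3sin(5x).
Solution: Substitute T = exp(-2t)u, i.e. u = exp(2t)T.
By the product rule, T_t = exp(-2t)(u_t - 2u), T_xx = exp(-2t)u_xx.
Substituting into the PDE and dividing by exp(-2t): u_t - 2u = (1/2)u_xx - 2u.
The lower-order terms cancel, leaving the standard heat equation u_t = (1/2)u_xx.
Initial data for u: u(x,0) = T(x,0) = -3sin(x) + sin(4x) + 3sin(5x). The boundary conditions carry over: u(0,t) = u(π,t) = 0.
Solve for u:
  Using separation of variables u = X(x)G(t):
  Eigenfunctions: sin(nx), n = 1, 2, 3, ...
  General solution: u(x, t) = Σ c_n sin(nx) exp(-n² t/2)
  Matching u(x,0) = -3sin(x) + sin(4x) + 3sin(5x) term by term: c_1=-3, c_4=1, c_5=3.
Hence u(x,t) = exp(-8t)sin(4x) - 3exp(-t/2)sin(x) + 3exp(-25t/2)sin(5x).
Transform back: T(x,t) = exp(-2t)u(x,t).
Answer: T(x, t) = exp(-10t)sin(4x) - 3exp(-5t/2)sin(x) + 3exp(-29t/2)sin(5x)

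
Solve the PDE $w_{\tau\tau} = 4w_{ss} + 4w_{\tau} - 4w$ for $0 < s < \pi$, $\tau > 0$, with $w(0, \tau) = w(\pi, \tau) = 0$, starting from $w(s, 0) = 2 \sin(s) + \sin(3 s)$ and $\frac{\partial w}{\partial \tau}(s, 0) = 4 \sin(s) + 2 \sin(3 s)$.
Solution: Substitute $w = e^{2\tau}u$, i.e. $u = e^{-2\tau}w$.
By the product rule, $w_{\tau} = e^{2\tau}(u_{\tau} + 2u)$, $w_{\tau\tau} = e^{2\tau}(u_{\tau\tau} + 4u_{\tau} + 4u)$, $w_{ss} = e^{2\tau}u_{ss}$.
Substituting into the PDE and dividing by $e^{2\tau}$: $u_{\tau\tau} + 4u_{\tau} + 4u = 4u_{ss} + 4(u_{\tau} + 2u) - 4u$.
The lower-order terms cancel, leaving the standard wave equation $u_{\tau\tau} = 4u_{ss}$.
Initial data for $u$: $u(s,0) = w(s,0) = 2 \sin(s) + \sin(3 s)$; $u_{\tau}(s,0) = w_{\tau}(s,0) - 2w(s,0) = 0$. The boundary conditions carry over: $u(0,\tau) = u(\pi,\tau) = 0$.
Solve for $u$:
  Using separation of variables $u = X(s)T(\tau)$:
  Eigenfunctions: $\sin(ns)$, $n = 1, 2, 3, \ldots$
  General solution: $u(s, \tau) = \sum [A_n \cos(2n \tau) + B_n \sin(2n \tau)] \sin(ns)$
  From $u(s,0) = 2 \sin(s) + \sin(3 s)$: $A_1=2, A_3=1$. From $u_{\tau}(s,0) = 0$: all $B_n = 0$.
Hence $u(s,\tau) = 2 \sin(s) \cos(2 \tau) + \sin(3 s) \cos(6 \tau)$.
Transform back: $w(s,\tau) = e^{2\tau}u(s,\tau)$.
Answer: $w(s, \tau) = 2 e^{2 \tau} \sin(s) \cos(2 \tau) + e^{2 \tau} \sin(3 s) \cos(6 \tau)$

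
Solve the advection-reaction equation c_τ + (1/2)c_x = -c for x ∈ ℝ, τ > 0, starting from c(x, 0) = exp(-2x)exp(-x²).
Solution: Substitute c = exp(-2x)u.
Then c_x = exp(-2x)(u_x - 2u), c_τ = exp(-2x)u_τ; substituting and dividing by exp(-2x), the lower-order terms cancel: u_τ + (1/2)u_x = 0 (standard advection equation).
Data for u: u(x,0) = exp(2x)c(x,0) = exp(-x²).
By characteristics (dx/dτ = 1/2), u(x,τ) = f(x - (1/2)τ) with f = u(·, 0).
So u(x,τ) = exp(-(x - τ/2)²), and c(x,τ) = exp(-2x)u(x,τ).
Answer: c(x, τ) = exp(-2x)exp(-(x - τ/2)²)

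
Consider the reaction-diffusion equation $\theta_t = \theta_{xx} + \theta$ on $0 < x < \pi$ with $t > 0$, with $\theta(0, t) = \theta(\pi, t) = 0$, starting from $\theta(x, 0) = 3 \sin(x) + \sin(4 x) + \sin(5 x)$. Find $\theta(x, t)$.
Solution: Substitute $\theta = e^{t}u$.
Then $\theta_t = e^{t}(u_t + u)$, $\theta_{xx} = e^{t}u_{xx}$; substituting and dividing by $e^{t}$, the lower-order terms cancel: $u_t = u_{xx}$ (standard heat equation).
Data for $u$: $u(x,0) = \theta(x,0) = 3 \sin(x) + \sin(4 x) + \sin(5 x)$. The boundary conditions carry over: $u(0,t) = u(\pi,t) = 0$.
Separating variables: $u = \sum c_n e^{-n^2t} \sin(nx)$. From $u(x,0) = 3 \sin(x) + \sin(4 x) + \sin(5 x)$: $c_1=3, c_4=1, c_5=1$.
So $u(x,t) = 3 e^{-t} \sin(x) + e^{-16 t} \sin(4 x) + e^{-25 t} \sin(5 x)$, and $\theta(x,t) = e^{t}u(x,t)$.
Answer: $\theta(x, t) = 3 \sin(x) + e^{-15 t} \sin(4 x) + e^{-24 t} \sin(5 x)$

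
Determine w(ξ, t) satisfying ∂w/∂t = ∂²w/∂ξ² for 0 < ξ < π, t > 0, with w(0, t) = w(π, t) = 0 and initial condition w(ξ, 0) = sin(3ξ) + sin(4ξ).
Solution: Using separation of variables w = X(ξ)T(t):
Eigenfunctions: sin(nξ), n = 1, 2, 3, ...
General solution: w(ξ, t) = Σ c_n sin(nξ) exp(-n² t)
Matching w(ξ,0) = sin(3ξ) + sin(4ξ) term by term: c_3=1, c_4=1.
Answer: w(ξ, t) = exp(-9t)sin(3ξ) + exp(-16t)sin(4ξ)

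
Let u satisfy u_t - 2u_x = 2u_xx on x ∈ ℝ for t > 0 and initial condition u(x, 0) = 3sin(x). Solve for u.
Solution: Moving frame: η = x + 2t, σ = t, u = w(η,σ), so u_t = w_σ + 2w_η and u_xx = w_ηη.
Hence u_t - 2u_x = w_σ and the PDE becomes the heat equation w_σ = 2w_ηη on η ∈ ℝ.
Initial data: w(η,0) = u(η,0) = 3sin(η). Each mode sin(nη) decays as exp(-2n²σ) on ℝ, so w(η,σ) = Σ c_n exp(-2n²σ) sin(nη) with c_1=3: w(η,σ) = 3exp(-2σ)sin(η).
Substituting back: u(x,t) = w(x + 2t, t).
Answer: u(x, t) = 3exp(-2t)sin(2t + x)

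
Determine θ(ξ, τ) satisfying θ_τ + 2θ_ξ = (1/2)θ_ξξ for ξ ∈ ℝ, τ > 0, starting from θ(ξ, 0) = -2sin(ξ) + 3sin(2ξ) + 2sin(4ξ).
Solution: Moving frame: η = ξ - 2τ, σ = τ, θ = u(η,σ), so θ_τ = u_σ - 2u_η and θ_ξξ = u_ηη.
Hence θ_τ + 2θ_ξ = u_σ and the PDE becomes the heat equation u_σ = (1/2)u_ηη on η ∈ ℝ.
Initial data: u(η,0) = θ(η,0) = -2sin(η) + 3sin(2η) + 2sin(4η). Each mode sin(nη) decays as exp(-n²σ/2) on ℝ, so u(η,σ) = Σ c_n exp(-n²σ/2) sin(nη) with c_1=-2, c_2=3, c_4=2: u(η,σ) = 3exp(-2σ)sin(2η) + 2exp(-8σ)sin(4η) - 2exp(-σ/2)sin(η).
Substituting back: θ(ξ,τ) = u(ξ - 2τ, τ).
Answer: θ(ξ, τ) = 3exp(-2τ)sin(2ξ - 4τ) + 2exp(-8τ)sin(4ξ - 8τ) - 2exp(-τ/2)sin(ξ - 2τ)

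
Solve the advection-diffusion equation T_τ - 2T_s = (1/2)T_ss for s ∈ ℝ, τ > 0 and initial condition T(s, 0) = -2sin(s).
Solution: Moving frame: η = s + 2τ, σ = τ, T = u(η,σ), so T_τ = u_σ + 2u_η and T_ss = u_ηη.
Hence T_τ - 2T_s = u_σ and the PDE becomes the heat equation u_σ = (1/2)u_ηη on η ∈ ℝ.
Initial data: u(η,0) = T(η,0) = -2sin(η). Each mode sin(nη) decays as exp(-n²σ/2) on ℝ, so u(η,σ) = Σ c_n exp(-n²σ/2) sin(nη) with c_1=-2: u(η,σ) = -2exp(-σ/2)sin(η).
Substituting back: T(s,τ) = u(s + 2τ, τ).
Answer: T(s, τ) = -2exp(-τ/2)sin(s + 2τ)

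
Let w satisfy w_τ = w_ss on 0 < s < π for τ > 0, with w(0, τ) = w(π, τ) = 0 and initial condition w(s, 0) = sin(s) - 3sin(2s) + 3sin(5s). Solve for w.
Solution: Separating variables: w = Σ c_n exp(-n²τ) sin(ns). From w(s,0) = sin(s) - 3sin(2s) + 3sin(5s): c_1=1, c_2=-3, c_5=3.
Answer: w(s, τ) = exp(-τ)sin(s) - 3exp(-4τ)sin(2s) + 3exp(-25τ)sin(5s)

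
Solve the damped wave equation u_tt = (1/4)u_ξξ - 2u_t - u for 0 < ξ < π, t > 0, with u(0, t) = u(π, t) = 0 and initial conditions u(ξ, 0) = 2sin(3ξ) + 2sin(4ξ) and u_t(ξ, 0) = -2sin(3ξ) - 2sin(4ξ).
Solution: Substitute u = exp(-t)w.
Then u_t = exp(-t)(w_t - w), u_tt = exp(-t)(w_tt - 2w_t + w), u_ξξ = exp(-t)w_ξξ; substituting and dividing by exp(-t), the lower-order terms cancel: w_tt = (1/4)w_ξξ (standard wave equation).
Data for w: w(ξ,0) = u(ξ,0) = 2sin(3ξ) + 2sin(4ξ); w_t(ξ,0) = u_t(ξ,0) + u(ξ,0) = 0. The boundary conditions carry over: w(0,t) = w(π,t) = 0.
Separating variables: w = Σ [A_n cos(ω_n t) + B_n sin(ω_n t)] sin(nξ), ω_n = n/2. From ICs: A_3=2, A_4=2.
So w(ξ,t) = 2sin(3ξ)cos(3t/2) + 2sin(4ξ)cos(2t), and u(ξ,t) = exp(-t)w(ξ,t).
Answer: u(ξ, t) = 2exp(-t)sin(3ξ)cos(3t/2) + 2exp(-t)sin(4ξ)cos(2t)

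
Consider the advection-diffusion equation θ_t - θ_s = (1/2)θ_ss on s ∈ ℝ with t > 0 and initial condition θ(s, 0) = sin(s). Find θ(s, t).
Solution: Change to a moving frame: let η = s + t, σ = t and write θ(s,t) = u(η,σ).
By the chain rule θ_t = u_σ + u_η, θ_s = u_η, θ_ss = u_ηη.
Then θ_t - θ_s = u_σ: the advection term cancels and the PDE becomes the heat equation u_σ = (1/2)u_ηη on η ∈ ℝ.
Initial data: u(η,0) = θ(η,0) = sin(η).
On η ∈ ℝ each mode satisfies (sin(nη))″ = -n² sin(nη), so exp(-n²σ/2) sin(nη) solves the heat equation; by superposition u(η,σ) = Σ c_n exp(-n²σ/2) sin(nη).
Reading off the coefficients: c_1=1, so u(η,σ) = exp(-σ/2)sin(η).
Substituting back η = s + t, σ = t: θ(s,t) = u(s + t, t).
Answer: θ(s, t) = exp(-t/2)sin(s + t)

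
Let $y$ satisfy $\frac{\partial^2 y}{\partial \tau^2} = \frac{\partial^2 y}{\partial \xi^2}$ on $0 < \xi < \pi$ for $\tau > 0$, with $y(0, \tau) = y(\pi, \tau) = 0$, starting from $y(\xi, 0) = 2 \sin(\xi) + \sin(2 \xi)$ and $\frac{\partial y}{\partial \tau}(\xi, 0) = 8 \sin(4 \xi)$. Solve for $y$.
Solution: Using separation of variables $y = X(\xi)T(\tau)$:
Eigenfunctions: $\sin(n\xi)$, $n = 1, 2, 3, \ldots$
General solution: $y(\xi, \tau) = \sum [A_n \cos(n \tau) + B_n \sin(n \tau)] \sin(n\xi)$
From $y(\xi,0) = 2 \sin(\xi) + \sin(2 \xi)$: $A_1=2, A_2=1$. From $y_{\tau}(\xi,0) = 8 \sin(4 \xi)$, using $y_{\tau}(\xi,0) = \sum \omega_n B_n \sin(n\xi)$ with $\omega_n = n$: $B_4 = 8/4 = 2$.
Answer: $y(\xi, \tau) = 2 \sin(4 \tau) \sin(4 \xi) + 2 \sin(\xi) \cos(\tau) + \sin(2 \xi) \cos(2 \tau)$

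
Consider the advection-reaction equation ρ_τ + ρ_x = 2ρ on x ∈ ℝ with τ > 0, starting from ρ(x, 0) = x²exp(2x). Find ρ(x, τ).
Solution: Substitute ρ = exp(2x)u, i.e. u = exp(-2x)ρ.
By the product rule, ρ_x = exp(2x)(u_x + 2u), ρ_τ = exp(2x)u_τ.
Substituting into the PDE and dividing by exp(2x): u_τ + (u_x + 2u) = 2u.
The lower-order terms cancel, leaving the standard advection equation u_τ + u_x = 0.
Initial data for u: u(x,0) = exp(-2x)ρ(x,0) = x².
Solve for u:
  By method of characteristics (waves move right with speed 1):
  Along characteristics x - τ = const, u is constant, so u(x,τ) = f(x - τ) with f = u(·, 0).
Hence u(x,τ) = x² - 2xτ + τ².
Transform back: ρ(x,τ) = exp(2x)u(x,τ).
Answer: ρ(x, τ) = x²exp(2x) - 2xτexp(2x) + τ²exp(2x)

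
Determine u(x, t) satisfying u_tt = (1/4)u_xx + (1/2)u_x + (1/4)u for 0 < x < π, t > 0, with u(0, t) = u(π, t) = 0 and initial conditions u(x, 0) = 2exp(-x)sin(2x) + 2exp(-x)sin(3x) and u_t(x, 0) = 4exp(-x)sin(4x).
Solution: Substitute u = exp(-x)w.
Then u_x = exp(-x)(w_x - w), u_xx = exp(-x)(w_xx - 2w_x + w), u_tt = exp(-x)w_tt; substituting and dividing by exp(-x), the lower-order terms cancel: w_tt = (1/4)w_xx (standard wave equation).
Data for w: w(x,0) = exp(x)u(x,0) = 2sin(2x) + 2sin(3x); w_t(x,0) = exp(x)u_t(x,0) = 4sin(4x). The boundary conditions carry over: w(0,t) = w(π,t) = 0.
Separating variables: w = Σ [A_n cos(ω_n t) + B_n sin(ω_n t)] sin(nx), ω_n = n/2. From ICs (B_n = velocity coefficient / ω_n): A_2=2, A_3=2, B_4=2.
So w(x,t) = 2sin(2t)sin(4x) + 2sin(2x)cos(t) + 2sin(3x)cos(3t/2), and u(x,t) = exp(-x)w(x,t).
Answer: u(x, t) = 2exp(-x)sin(2t)sin(4x) + 2exp(-x)sin(2x)cos(t) + 2exp(-x)sin(3x)cos(3t/2)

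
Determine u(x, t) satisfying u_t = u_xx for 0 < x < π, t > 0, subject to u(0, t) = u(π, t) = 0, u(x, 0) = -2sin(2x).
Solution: Using separation of variables u = X(x)T(t):
Eigenfunctions: sin(nx), n = 1, 2, 3, ...
General solution: u(x, t) = Σ c_n sin(nx) exp(-n² t)
Matching u(x,0) = -2sin(2x) term by term: c_2=-2.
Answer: u(x, t) = -2exp(-4t)sin(2x)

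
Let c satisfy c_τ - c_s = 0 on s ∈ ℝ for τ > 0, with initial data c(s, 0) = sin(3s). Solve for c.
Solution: By characteristics (ds/dτ = -1), c(s,τ) = f(s + τ) with f = c(·, 0).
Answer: c(s, τ) = sin(3s + 3τ)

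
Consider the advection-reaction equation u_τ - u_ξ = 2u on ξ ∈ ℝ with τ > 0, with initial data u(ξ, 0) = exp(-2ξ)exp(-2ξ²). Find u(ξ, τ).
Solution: Substitute u = exp(-2ξ)w, i.e. w = exp(2ξ)u.
By the product rule, u_ξ = exp(-2ξ)(w_ξ - 2w), u_τ = exp(-2ξ)w_τ.
Substituting into the PDE and dividing by exp(-2ξ): w_τ - (w_ξ - 2w) = 2w.
The lower-order terms cancel, leaving the standard advection equation w_τ - w_ξ = 0.
Initial data for w: w(ξ,0) = exp(2ξ)u(ξ,0) = exp(-2ξ²).
Solve for w:
  By method of characteristics (waves move left with speed 1):
  Along characteristics ξ + τ = const, w is constant, so w(ξ,τ) = f(ξ + τ) with f = w(·, 0).
Hence w(ξ,τ) = exp(-2(ξ + τ)²).
Transform back: u(ξ,τ) = exp(-2ξ)w(ξ,τ).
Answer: u(ξ, τ) = exp(-2ξ)exp(-2(ξ + τ)²)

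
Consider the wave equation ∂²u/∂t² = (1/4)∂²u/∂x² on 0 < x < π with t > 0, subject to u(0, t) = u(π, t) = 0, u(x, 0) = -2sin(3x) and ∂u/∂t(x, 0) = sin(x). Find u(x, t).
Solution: Using separation of variables u = X(x)T(t):
Eigenfunctions: sin(nx), n = 1, 2, 3, ...
General solution: u(x, t) = Σ [A_n cos(n t/2) + B_n sin(n t/2)] sin(nx)
From u(x,0) = -2sin(3x): A_3=-2. From u_t(x,0) = sin(x), using u_t(x,0) = Σ ω_n B_n sin(nx) with ω_n = n/2: B_1 = 1/(1/2) = 2.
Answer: u(x, t) = 2sin(t/2)sin(x) - 2sin(3x)cos(3t/2)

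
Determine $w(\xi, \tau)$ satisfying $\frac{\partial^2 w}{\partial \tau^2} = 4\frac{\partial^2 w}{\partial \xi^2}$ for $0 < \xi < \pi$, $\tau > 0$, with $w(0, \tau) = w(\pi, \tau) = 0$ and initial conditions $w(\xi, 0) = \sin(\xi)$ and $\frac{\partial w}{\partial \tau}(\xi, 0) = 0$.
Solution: Using separation of variables $w = X(\xi)T(\tau)$:
Eigenfunctions: $\sin(n\xi)$, $n = 1, 2, 3, \ldots$
General solution: $w(\xi, \tau) = \sum [A_n \cos(2n \tau) + B_n \sin(2n \tau)] \sin(n\xi)$
From $w(\xi,0) = \sin(\xi)$: $A_1=1$. From $w_{\tau}(\xi,0) = 0$: all $B_n = 0$.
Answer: $w(\xi, \tau) = \sin(\xi) \cos(2 \tau)$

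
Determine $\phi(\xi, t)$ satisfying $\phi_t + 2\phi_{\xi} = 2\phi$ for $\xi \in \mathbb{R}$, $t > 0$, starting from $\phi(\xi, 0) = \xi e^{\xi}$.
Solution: Substitute $\phi = e^{\xi}u$, i.e. $u = e^{-\xi}\phi$.
By the product rule, $\phi_{\xi} = e^{\xi}(u_{\xi} + u)$, $\phi_t = e^{\xi}u_t$.
Substituting into the PDE and dividing by $e^{\xi}$: $u_t + 2(u_{\xi} + u) = 2u$.
The lower-order terms cancel, leaving the standard advection equation $u_t + 2u_{\xi} = 0$.
Initial data for $u$: $u(\xi,0) = e^{-\xi}\phi(\xi,0) = \xi$.
Solve for $u$:
  By method of characteristics (waves move right with speed 2):
  Along characteristics $\xi - 2t =$ const, $u$ is constant, so $u(\xi,t) = f(\xi - 2t)$ with $f = u( \cdot , 0)$.
Hence $u(\xi,t) = -2 t + \xi$.
Transform back: $\phi(\xi,t) = e^{\xi}u(\xi,t)$.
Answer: $\phi(\xi, t) = \xi e^{\xi} - 2 t e^{\xi}$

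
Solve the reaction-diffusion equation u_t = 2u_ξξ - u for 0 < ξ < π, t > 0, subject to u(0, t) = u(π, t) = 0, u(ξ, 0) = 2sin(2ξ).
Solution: Substitute u = exp(-t)w, i.e. w = exp(t)u.
By the product rule, u_t = exp(-t)(w_t - w), u_ξξ = exp(-t)w_ξξ.
Substituting into the PDE and dividing by exp(-t): w_t - w = 2w_ξξ - w.
The lower-order terms cancel, leaving the standard heat equation w_t = 2w_ξξ.
Initial data for w: w(ξ,0) = u(ξ,0) = 2sin(2ξ). The boundary conditions carry over: w(0,t) = w(π,t) = 0.
Solve for w:
  Using separation of variables w = X(ξ)T(t):
  Eigenfunctions: sin(nξ), n = 1, 2, 3, ...
  General solution: w(ξ, t) = Σ c_n sin(nξ) exp(-2n² t)
  Matching w(ξ,0) = 2sin(2ξ) term by term: c_2=2.
Hence w(ξ,t) = 2exp(-8t)sin(2ξ).
Transform back: u(ξ,t) = exp(-t)w(ξ,t).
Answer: u(ξ, t) = 2exp(-9t)sin(2ξ)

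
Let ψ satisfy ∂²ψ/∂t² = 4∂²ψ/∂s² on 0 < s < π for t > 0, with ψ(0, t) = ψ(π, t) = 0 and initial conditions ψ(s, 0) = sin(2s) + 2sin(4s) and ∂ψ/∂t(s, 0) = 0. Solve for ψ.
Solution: Separating variables: ψ = Σ [A_n cos(ω_n t) + B_n sin(ω_n t)] sin(ns), ω_n = 2n. From ICs: A_2=1, A_4=2.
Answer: ψ(s, t) = sin(2s)cos(4t) + 2sin(4s)cos(8t)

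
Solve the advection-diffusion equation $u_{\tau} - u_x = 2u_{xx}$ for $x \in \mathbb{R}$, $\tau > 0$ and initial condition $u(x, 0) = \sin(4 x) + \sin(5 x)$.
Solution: Moving frame: $\eta = x + \tau$, $\sigma = \tau$, $u = w(\eta,\sigma)$, so $u_{\tau} = w_{\sigma} + w_{\eta}$ and $u_{xx} = w_{\eta\eta}$.
Hence $u_{\tau} - u_x = w_{\sigma}$ and the PDE becomes the heat equation $w_{\sigma} = 2w_{\eta\eta}$ on $\eta \in \mathbb{R}$.
Initial data: $w(\eta,0) = u(\eta,0) = \sin(4 \eta) + \sin(5 \eta)$. Each mode $\sin(n\eta)$ decays as $e^{-2n^2\sigma}$ on $\mathbb{R}$, so $w(\eta,\sigma) = \sum c_n e^{-2n^2\sigma} \sin(n\eta)$ with $c_4=1, c_5=1$: $w(\eta,\sigma) = e^{-32 \sigma} \sin(4 \eta) + e^{-50 \sigma} \sin(5 \eta)$.
Substituting back: $u(x,\tau) = w(x + \tau, \tau)$.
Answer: $u(x, \tau) = e^{-32 \tau} \sin(4 \tau + 4 x) + e^{-50 \tau} \sin(5 \tau + 5 x)$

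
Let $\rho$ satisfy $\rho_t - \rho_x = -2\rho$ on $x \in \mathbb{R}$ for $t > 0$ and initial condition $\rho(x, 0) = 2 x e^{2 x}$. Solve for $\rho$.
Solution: Substitute $\rho = e^{2x}u$, i.e. $u = e^{-2x}\rho$.
By the product rule, $\rho_x = e^{2x}(u_x + 2u)$, $\rho_t = e^{2x}u_t$.
Substituting into the PDE and dividing by $e^{2x}$: $u_t - (u_x + 2u) = -2u$.
The lower-order terms cancel, leaving the standard advection equation $u_t - u_x = 0$.
Initial data for $u$: $u(x,0) = e^{-2x}\rho(x,0) = 2 x$.
Solve for $u$:
  By method of characteristics (waves move left with speed 1):
  Along characteristics $x + t =$ const, $u$ is constant, so $u(x,t) = f(x + t)$ with $f = u( \cdot , 0)$.
Hence $u(x,t) = 2 t + 2 x$.
Transform back: $\rho(x,t) = e^{2x}u(x,t)$.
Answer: $\rho(x, t) = 2 t e^{2 x} + 2 x e^{2 x}$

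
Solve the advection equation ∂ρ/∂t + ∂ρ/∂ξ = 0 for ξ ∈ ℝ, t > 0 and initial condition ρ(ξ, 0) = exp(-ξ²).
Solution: By method of characteristics (waves move right with speed 1):
Along characteristics ξ - t = const, ρ is constant, so ρ(ξ,t) = f(ξ - t) with f = ρ(·, 0).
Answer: ρ(ξ, t) = exp(-(-t + ξ)²)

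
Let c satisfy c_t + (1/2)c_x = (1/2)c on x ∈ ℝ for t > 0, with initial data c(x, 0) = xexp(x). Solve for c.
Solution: Substitute c = exp(x)u.
Then c_x = exp(x)(u_x + u), c_t = exp(x)u_t; substituting and dividing by exp(x), the lower-order terms cancel: u_t + (1/2)u_x = 0 (standard advection equation).
Data for u: u(x,0) = exp(-x)c(x,0) = x.
By characteristics (dx/dt = 1/2), u(x,t) = f(x - (1/2)t) with f = u(·, 0).
So u(x,t) = -(1/2)t + x, and c(x,t) = exp(x)u(x,t).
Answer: c(x, t) = -(1/2)texp(x) + xexp(x)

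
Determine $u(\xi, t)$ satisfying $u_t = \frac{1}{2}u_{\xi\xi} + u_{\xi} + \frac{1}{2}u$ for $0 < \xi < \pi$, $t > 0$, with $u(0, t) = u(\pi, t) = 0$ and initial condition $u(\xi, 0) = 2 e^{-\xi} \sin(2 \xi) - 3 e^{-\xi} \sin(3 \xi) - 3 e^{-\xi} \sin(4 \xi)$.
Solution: Substitute $u = e^{-\xi}w$.
Then $u_{\xi} = e^{-\xi}(w_{\xi} - w)$, $u_{\xi\xi} = e^{-\xi}(w_{\xi\xi} - 2w_{\xi} + w)$, $u_t = e^{-\xi}w_t$; substituting and dividing by $e^{-\xi}$, the lower-order terms cancel: $w_t = \frac{1}{2}w_{\xi\xi}$ (standard heat equation).
Data for $w$: $w(\xi,0) = e^{\xi}u(\xi,0) = 2 \sin(2 \xi) - 3 \sin(3 \xi) - 3 \sin(4 \xi)$. The boundary conditions carry over: $w(0,t) = w(\pi,t) = 0$.
Separating variables: $w = \sum c_n e^{-n^2t/2} \sin(n\xi)$. From $w(\xi,0) = 2 \sin(2 \xi) - 3 \sin(3 \xi) - 3 \sin(4 \xi)$: $c_2=2, c_3=-3, c_4=-3$.
So $w(\xi,t) = 2 e^{-2 t} \sin(2 \xi) - 3 e^{-8 t} \sin(4 \xi) - 3 e^{-9 t/2} \sin(3 \xi)$, and $u(\xi,t) = e^{-\xi}w(\xi,t)$.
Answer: $u(\xi, t) = 2 e^{-\xi} e^{-2 t} \sin(2 \xi) - 3 e^{-\xi} e^{-8 t} \sin(4 \xi) - 3 e^{-\xi} e^{-9 t/2} \sin(3 \xi)$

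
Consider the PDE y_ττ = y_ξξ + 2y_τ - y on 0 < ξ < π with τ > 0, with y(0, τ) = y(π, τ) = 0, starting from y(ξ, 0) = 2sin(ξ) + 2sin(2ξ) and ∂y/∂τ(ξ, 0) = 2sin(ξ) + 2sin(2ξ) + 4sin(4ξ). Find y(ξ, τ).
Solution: Substitute y = exp(τ)u.
Then y_τ = exp(τ)(u_τ + u), y_ττ = exp(τ)(u_ττ + 2u_τ + u), y_ξξ = exp(τ)u_ξξ; substituting and dividing by exp(τ), the lower-order terms cancel: u_ττ = u_ξξ (standard wave equation).
Data for u: u(ξ,0) = y(ξ,0) = 2sin(ξ) + 2sin(2ξ); u_τ(ξ,0) = y_τ(ξ,0) - y(ξ,0) = 4sin(4ξ). The boundary conditions carry over: u(0,τ) = u(π,τ) = 0.
Separating variables: u = Σ [A_n cos(ω_n τ) + B_n sin(ω_n τ)] sin(nξ), ω_n = n. From ICs (B_n = velocity coefficient / ω_n): A_1=2, A_2=2, B_4=1.
So u(ξ,τ) = 2sin(ξ)cos(τ) + 2sin(2ξ)cos(2τ) + sin(4ξ)sin(4τ), and y(ξ,τ) = exp(τ)u(ξ,τ).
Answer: y(ξ, τ) = 2exp(τ)sin(ξ)cos(τ) + 2exp(τ)sin(2ξ)cos(2τ) + exp(τ)sin(4ξ)sin(4τ)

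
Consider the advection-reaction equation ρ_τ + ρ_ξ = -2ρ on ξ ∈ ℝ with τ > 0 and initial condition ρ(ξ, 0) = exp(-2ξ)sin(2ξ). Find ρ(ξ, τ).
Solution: Substitute ρ = exp(-2ξ)u, i.e. u = exp(2ξ)ρ.
By the product rule, ρ_ξ = exp(-2ξ)(u_ξ - 2u), ρ_τ = exp(-2ξ)u_τ.
Substituting into the PDE and dividing by exp(-2ξ): u_τ + (u_ξ - 2u) = -2u.
The lower-order terms cancel, leaving the standard advection equation u_τ + u_ξ = 0.
Initial data for u: u(ξ,0) = exp(2ξ)ρ(ξ,0) = sin(2ξ).
Solve for u:
  By method of characteristics (waves move right with speed 1):
  Along characteristics ξ - τ = const, u is constant, so u(ξ,τ) = f(ξ - τ) with f = u(·, 0).
Hence u(ξ,τ) = sin(2ξ - 2τ).
Transform back: ρ(ξ,τ) = exp(-2ξ)u(ξ,τ).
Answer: ρ(ξ, τ) = exp(-2ξ)sin(2ξ - 2τ)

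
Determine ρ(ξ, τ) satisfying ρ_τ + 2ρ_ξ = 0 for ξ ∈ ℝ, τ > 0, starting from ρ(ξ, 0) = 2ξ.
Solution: By characteristics (dξ/dτ = 2), ρ(ξ,τ) = f(ξ - 2τ) with f = ρ(·, 0).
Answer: ρ(ξ, τ) = 2ξ - 4τ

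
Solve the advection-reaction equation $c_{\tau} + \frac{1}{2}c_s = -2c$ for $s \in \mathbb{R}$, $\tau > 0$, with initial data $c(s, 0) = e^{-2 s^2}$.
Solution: Substitute $c = e^{-2\tau}u$.
Then $c_{\tau} = e^{-2\tau}(u_{\tau} - 2u)$, $c_s = e^{-2\tau}u_s$; substituting and dividing by $e^{-2\tau}$, the lower-order terms cancel: $u_{\tau} + \frac{1}{2}u_s = 0$ (standard advection equation).
Data for $u$: $u(s,0) = c(s,0) = e^{-2 s^2}$.
By characteristics ($ds/d\tau = 1/2$), $u(s,\tau) = f(s - \frac{1}{2}\tau)$ with $f = u( \cdot , 0)$.
So $u(s,\tau) = e^{-2 (s - \tau/2)^2}$, and $c(s,\tau) = e^{-2\tau}u(s,\tau)$.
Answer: $c(s, \tau) = e^{-2 \tau} e^{-2 (-\tau/2 + s)^2}$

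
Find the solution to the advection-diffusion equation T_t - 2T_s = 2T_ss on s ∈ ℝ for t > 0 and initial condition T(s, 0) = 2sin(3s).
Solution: Change to a moving frame: let η = s + 2t, σ = t and write T(s,t) = u(η,σ).
By the chain rule T_t = u_σ + 2u_η, T_s = u_η, T_ss = u_ηη.
Then T_t - 2T_s = u_σ: the advection term cancels and the PDE becomes the heat equation u_σ = 2u_ηη on η ∈ ℝ.
Initial data: u(η,0) = T(η,0) = 2sin(3η).
On η ∈ ℝ each mode satisfies (sin(nη))″ = -n² sin(nη), so exp(-2n²σ) sin(nη) solves the heat equation; by superposition u(η,σ) = Σ c_n exp(-2n²σ) sin(nη).
Reading off the coefficients: c_3=2, so u(η,σ) = 2exp(-18σ)sin(3η).
Substituting back η = s + 2t, σ = t: T(s,t) = u(s + 2t, t).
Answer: T(s, t) = 2exp(-18t)sin(3s + 6t)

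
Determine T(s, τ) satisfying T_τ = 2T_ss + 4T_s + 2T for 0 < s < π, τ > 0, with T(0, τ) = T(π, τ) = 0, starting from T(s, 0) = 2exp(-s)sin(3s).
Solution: Substitute T = exp(-s)u.
Then T_s = exp(-s)(u_s - u), T_ss = exp(-s)(u_ss - 2u_s + u), T_τ = exp(-s)u_τ; substituting and dividing by exp(-s), the lower-order terms cancel: u_τ = 2u_ss (standard heat equation).
Data for u: u(s,0) = exp(s)T(s,0) = 2sin(3s). The boundary conditions carry over: u(0,τ) = u(π,τ) = 0.
Separating variables: u = Σ c_n exp(-2n²τ) sin(ns). From u(s,0) = 2sin(3s): c_3=2.
So u(s,τ) = 2exp(-18τ)sin(3s), and T(s,τ) = exp(-s)u(s,τ).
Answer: T(s, τ) = 2exp(-s)exp(-18τ)sin(3s)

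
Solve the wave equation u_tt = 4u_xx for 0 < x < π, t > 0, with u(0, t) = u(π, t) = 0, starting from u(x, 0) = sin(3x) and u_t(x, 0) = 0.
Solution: Using separation of variables u = X(x)T(t):
Eigenfunctions: sin(nx), n = 1, 2, 3, ...
General solution: u(x, t) = Σ [A_n cos(2n t) + B_n sin(2n t)] sin(nx)
From u(x,0) = sin(3x): A_3=1. From u_t(x,0) = 0: all B_n = 0.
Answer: u(x, t) = sin(3x)cos(6t)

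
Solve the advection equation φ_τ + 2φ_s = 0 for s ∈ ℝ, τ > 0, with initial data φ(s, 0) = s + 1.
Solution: By method of characteristics (waves move right with speed 2):
Along characteristics s - 2τ = const, φ is constant, so φ(s,τ) = f(s - 2τ) with f = φ(·, 0).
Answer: φ(s, τ) = s - 2τ + 1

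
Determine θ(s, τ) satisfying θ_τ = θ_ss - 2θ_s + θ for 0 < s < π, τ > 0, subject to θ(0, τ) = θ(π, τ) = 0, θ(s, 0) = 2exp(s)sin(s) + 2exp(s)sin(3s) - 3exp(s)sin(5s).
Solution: Substitute θ = exp(s)u, i.e. u = exp(-s)θ.
By the product rule, θ_s = exp(s)(u_s + u), θ_ss = exp(s)(u_ss + 2u_s + u), θ_τ = exp(s)u_τ.
Substituting into the PDE and dividing by exp(s): u_τ = (u_ss + 2u_s + u) - 2(u_s + u) + u.
The lower-order terms cancel, leaving the standard heat equation u_τ = u_ss.
Initial data for u: u(s,0) = exp(-s)θ(s,0) = 2sin(s) + 2sin(3s) - 3sin(5s). The boundary conditions carry over: u(0,τ) = u(π,τ) = 0.
Solve for u:
  Using separation of variables u = X(s)G(τ):
  Eigenfunctions: sin(ns), n = 1, 2, 3, ...
  General solution: u(s, τ) = Σ c_n sin(ns) exp(-n² τ)
  Matching u(s,0) = 2sin(s) + 2sin(3s) - 3sin(5s) term by term: c_1=2, c_3=2, c_5=-3.
Hence u(s,τ) = 2exp(-τ)sin(s) + 2exp(-9τ)sin(3s) - 3exp(-25τ)sin(5s).
Transform back: θ(s,τ) = exp(s)u(s,τ).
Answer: θ(s, τ) = 2exp(s)exp(-τ)sin(s) + 2exp(s)exp(-9τ)sin(3s) - 3exp(s)exp(-25τ)sin(5s)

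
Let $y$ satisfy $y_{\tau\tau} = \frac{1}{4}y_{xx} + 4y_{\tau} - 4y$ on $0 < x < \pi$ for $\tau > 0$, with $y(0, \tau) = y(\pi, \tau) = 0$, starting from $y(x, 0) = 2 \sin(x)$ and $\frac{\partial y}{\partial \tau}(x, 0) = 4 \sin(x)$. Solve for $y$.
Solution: Substitute $y = e^{2\tau}u$, i.e. $u = e^{-2\tau}y$.
By the product rule, $y_{\tau} = e^{2\tau}(u_{\tau} + 2u)$, $y_{\tau\tau} = e^{2\tau}(u_{\tau\tau} + 4u_{\tau} + 4u)$, $y_{xx} = e^{2\tau}u_{xx}$.
Substituting into the PDE and dividing by $e^{2\tau}$: $u_{\tau\tau} + 4u_{\tau} + 4u = \frac{1}{4}u_{xx} + 4(u_{\tau} + 2u) - 4u$.
The lower-order terms cancel, leaving the standard wave equation $u_{\tau\tau} = \frac{1}{4}u_{xx}$.
Initial data for $u$: $u(x,0) = y(x,0) = 2 \sin(x)$; $u_{\tau}(x,0) = y_{\tau}(x,0) - 2y(x,0) = 0$. The boundary conditions carry over: $u(0,\tau) = u(\pi,\tau) = 0$.
Solve for $u$:
  Using separation of variables $u = X(x)T(\tau)$:
  Eigenfunctions: $\sin(nx)$, $n = 1, 2, 3, \ldots$
  General solution: $u(x, \tau) = \sum [A_n \cos(n \tau/2) + B_n \sin(n \tau/2)] \sin(nx)$
  From $u(x,0) = 2 \sin(x)$: $A_1=2$. From $u_{\tau}(x,0) = 0$: all $B_n = 0$.
Hence $u(x,\tau) = 2 \sin(x) \cos(\tau/2)$.
Transform back: $y(x,\tau) = e^{2\tau}u(x,\tau)$.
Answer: $y(x, \tau) = 2 e^{2 \tau} \sin(x) \cos(\tau/2)$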